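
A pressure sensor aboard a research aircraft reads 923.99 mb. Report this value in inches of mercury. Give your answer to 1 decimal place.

27.3 inHg

1 mb = 0.02953 inHg, so 923.99 × 0.02953 = 27.3 inHg.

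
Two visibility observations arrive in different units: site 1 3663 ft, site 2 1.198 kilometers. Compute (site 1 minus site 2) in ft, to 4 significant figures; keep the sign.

-267.4 ft

site 2: 1.198 km = 3930.446 ft.
Difference: 3663.000 − 3930.446 = -267.4 ft.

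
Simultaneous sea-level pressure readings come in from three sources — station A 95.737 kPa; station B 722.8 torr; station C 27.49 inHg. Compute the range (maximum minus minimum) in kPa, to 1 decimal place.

3.3 kPa

station B: 722.8 mmHg = 96.365 kPa.
station C: 27.49 inHg = 93.092 kPa.
Spread: 96.365 − 93.092 = 3.3 kPa.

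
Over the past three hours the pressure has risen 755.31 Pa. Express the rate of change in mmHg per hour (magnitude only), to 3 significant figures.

755.31 Pa / 3 h × 0.00750062 mmHg/Pa = 1.89 mmHg/h.

1.89 mmHg per hour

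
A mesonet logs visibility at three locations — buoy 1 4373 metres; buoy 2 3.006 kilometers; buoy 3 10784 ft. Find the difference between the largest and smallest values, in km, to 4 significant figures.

buoy 1: 4373 m = 4.37300 km.
buoy 3: 10784 ft = 3.28696 km.
Spread: 4.37300 − 3.00600 = 1.367 km.

1.367 km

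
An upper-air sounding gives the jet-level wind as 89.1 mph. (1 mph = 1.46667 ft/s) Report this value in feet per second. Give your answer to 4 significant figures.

130.7 ft/s

1 mph = 1.46667 ft/s, so 89.1 × 1.46667 = 130.7 ft/s.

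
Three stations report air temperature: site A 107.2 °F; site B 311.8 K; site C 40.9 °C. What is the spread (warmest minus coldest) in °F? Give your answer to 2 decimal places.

5.63 °F

site A: 107.2 °F = 41.778 °C.
site B: 311.8 K = 38.650 °C.
Spread: 41.778 − 38.650 = 3.128 °C = 5.63 °F.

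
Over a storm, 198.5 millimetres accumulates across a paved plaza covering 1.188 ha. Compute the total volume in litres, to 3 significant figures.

Area: 1.188 ha = 11880 m².
1 mm over 1 m² is 1 L, so volume = 198.5 × 11880 = 2358180 L ≈ 2360000 L.

2360000 litres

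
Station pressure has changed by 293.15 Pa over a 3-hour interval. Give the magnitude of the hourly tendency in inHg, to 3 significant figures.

0.0289 inHg per hour

293.15 Pa / 3 h × 0.0002953 inHg/Pa = 0.0289 inHg/h.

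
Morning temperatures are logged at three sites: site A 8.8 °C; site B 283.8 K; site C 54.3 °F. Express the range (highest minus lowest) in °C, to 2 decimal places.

site B: 283.8 K = 10.650 °C.
site C: 54.3 °F = 12.389 °C.
Spread: 12.389 − 8.800 = 3.589 °C.

3.59 °C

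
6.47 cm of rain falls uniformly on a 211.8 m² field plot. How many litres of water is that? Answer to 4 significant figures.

Depth: 6.47 cm × 10 = 64.7 mm.
1 mm over 1 m² is 1 L, so volume = 64.7 × 211.8 = 13703.46 L ≈ 13700 L.

13700 litres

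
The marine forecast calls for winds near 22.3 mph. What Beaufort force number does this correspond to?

Beaufort force 5

22.3 mph = 10.0 m/s, which is Beaufort 5 (fresh breeze, 8.0–10.7 m/s).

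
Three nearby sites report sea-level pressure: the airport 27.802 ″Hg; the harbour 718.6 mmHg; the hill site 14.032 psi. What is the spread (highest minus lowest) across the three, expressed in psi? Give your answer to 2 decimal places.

0.38 psi

the airport: 27.802 inHg = 13.6551 psi.
the harbour: 718.6 mmHg = 13.8954 psi.
Spread: 14.0320 − 13.6551 = 0.38 psi.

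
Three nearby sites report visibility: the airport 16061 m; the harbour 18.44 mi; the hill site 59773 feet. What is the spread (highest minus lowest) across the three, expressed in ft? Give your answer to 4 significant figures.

the airport: 16061 m = 52693.57 ft.
the harbour: 18.44 SM = 97363.20 ft.
Spread: 97363.20 − 52693.57 = 44670 ft.

44670 ft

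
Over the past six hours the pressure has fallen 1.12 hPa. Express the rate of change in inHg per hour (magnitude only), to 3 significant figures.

0.00551 inHg per hour

1.12 hPa / 6 h × 0.02953 inHg/hPa = 0.00551 inHg/h.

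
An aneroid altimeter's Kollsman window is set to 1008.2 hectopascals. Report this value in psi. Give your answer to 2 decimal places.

1 hPa = 0.0145038 psi, so 1008.2 × 0.0145038 = 14.62 psi.

14.62 psi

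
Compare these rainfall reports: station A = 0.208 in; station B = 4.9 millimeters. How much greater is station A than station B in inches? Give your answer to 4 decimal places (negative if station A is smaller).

0.0151 in

station B: 4.9 mm = 0.192913 in.
Difference: 0.208000 − 0.192913 = 0.0151 in.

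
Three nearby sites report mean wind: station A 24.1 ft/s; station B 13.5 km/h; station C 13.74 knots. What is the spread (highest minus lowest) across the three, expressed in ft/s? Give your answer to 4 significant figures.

11.80 ft/s

station B: 13.5 km/h = 12.3031 ft/s.
station C: 13.74 kt = 23.1905 ft/s.
Spread: 24.1000 − 12.3031 = 11.80 ft/s.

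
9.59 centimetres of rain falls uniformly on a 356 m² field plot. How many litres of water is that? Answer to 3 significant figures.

Depth: 9.59 cm × 10 = 95.9 mm.
1 mm over 1 m² is 1 L, so volume = 95.9 × 356 = 34140.4 L ≈ 34100 L.

34100 litres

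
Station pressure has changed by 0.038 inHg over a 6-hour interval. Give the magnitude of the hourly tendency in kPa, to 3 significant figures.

0.0214 kPa per hour

0.038 inHg / 6 h × 3.38639 kPa/inHg = 0.0214 kPa/h.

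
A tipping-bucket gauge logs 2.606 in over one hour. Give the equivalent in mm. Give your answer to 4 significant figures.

1 in = 25.4 mm, so 2.606 × 25.4 = 66.19 mm.

66.19 mm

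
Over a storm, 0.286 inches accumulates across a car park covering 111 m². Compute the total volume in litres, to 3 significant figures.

Depth: 0.286 in × 25.4 = 7.2644 mm.
1 mm over 1 m² is 1 L, so volume = 7.2644 × 111 = 806.3484 L ≈ 806 L.

806 litres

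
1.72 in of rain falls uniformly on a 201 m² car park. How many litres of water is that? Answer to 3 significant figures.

8780 litres

Depth: 1.72 in × 25.4 = 43.688 mm.
1 mm over 1 m² is 1 L, so volume = 43.688 × 201 = 8781.288 L ≈ 8780 L.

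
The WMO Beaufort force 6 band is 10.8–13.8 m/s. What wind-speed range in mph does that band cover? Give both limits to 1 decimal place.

24.2 to 30.9 mph

10.8–13.8 m/s × 2.237 = 24.2–30.9 mph.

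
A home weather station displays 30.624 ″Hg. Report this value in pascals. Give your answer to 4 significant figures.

103700 Pa

1 inHg = 3386.39 Pa, so 30.624 × 3386.39 = 103700 Pa.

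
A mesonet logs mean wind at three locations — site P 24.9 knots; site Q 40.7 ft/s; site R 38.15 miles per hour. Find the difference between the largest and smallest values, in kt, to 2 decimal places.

site Q: 40.7 ft/s = 24.1141 kt.
site R: 38.15 mph = 33.1514 kt.
Spread: 33.1514 − 24.1141 = 9.04 kt.

9.04 kt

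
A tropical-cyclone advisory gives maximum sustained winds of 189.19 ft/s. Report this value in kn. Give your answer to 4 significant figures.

1 ft/s = 0.592484 kt, so 189.19 × 0.592484 = 112.1 kt.

112.1 kt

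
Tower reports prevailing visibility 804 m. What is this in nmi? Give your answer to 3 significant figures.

0.434 nmi

1 m = 0.000539957 nmi, so 804 × 0.000539957 = 0.434 nmi.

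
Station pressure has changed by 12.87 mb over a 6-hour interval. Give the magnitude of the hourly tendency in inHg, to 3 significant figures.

0.0633 inHg per hour

12.87 mb / 6 h × 0.02953 inHg/mb = 0.0633 inHg/h.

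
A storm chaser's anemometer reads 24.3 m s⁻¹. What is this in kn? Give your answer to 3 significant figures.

1 m/s = 1.94384 kt, so 24.3 × 1.94384 = 47.2 kt.

47.2 kt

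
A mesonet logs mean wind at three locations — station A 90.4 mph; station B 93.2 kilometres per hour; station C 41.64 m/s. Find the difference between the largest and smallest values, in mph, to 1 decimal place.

station B: 93.2 km/h = 57.912 mph.
station C: 41.64 m/s = 93.146 mph.
Spread: 93.146 − 57.912 = 35.2 mph.

35.2 mph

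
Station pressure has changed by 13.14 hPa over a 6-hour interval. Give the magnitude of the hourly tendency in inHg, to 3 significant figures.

0.0647 inHg per hour

13.14 hPa / 6 h × 0.02953 inHg/hPa = 0.0647 inHg/h.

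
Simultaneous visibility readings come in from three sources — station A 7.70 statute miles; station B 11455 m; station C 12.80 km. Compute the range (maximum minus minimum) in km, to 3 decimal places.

1.345 km

station A: 7.70 SM = 12.39195 km.
station B: 11455 m = 11.45500 km.
Spread: 12.80000 − 11.45500 = 1.345 km.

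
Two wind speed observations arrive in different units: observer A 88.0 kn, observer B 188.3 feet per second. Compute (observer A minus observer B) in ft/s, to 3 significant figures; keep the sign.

observer A: 88.0 kt = 148.527 ft/s.
Difference: 148.527 − 188.300 = -39.8 ft/s.

-39.8 ft/s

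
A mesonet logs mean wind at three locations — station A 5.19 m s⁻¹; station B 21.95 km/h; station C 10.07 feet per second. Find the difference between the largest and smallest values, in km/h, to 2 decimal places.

10.90 km/h

station A: 5.19 m/s = 18.6840 km/h.
station C: 10.07 ft/s = 11.0496 km/h.
Spread: 21.9500 − 11.0496 = 10.90 km/h.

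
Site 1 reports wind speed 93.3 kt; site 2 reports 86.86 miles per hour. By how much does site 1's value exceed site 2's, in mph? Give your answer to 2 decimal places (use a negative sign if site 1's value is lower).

site 1: 93.3 kt = 107.3677 mph.
Difference: 107.3677 − 86.8600 = 20.51 mph.

20.51 mph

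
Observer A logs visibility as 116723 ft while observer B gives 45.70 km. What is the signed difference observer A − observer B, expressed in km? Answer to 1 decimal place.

observer A: 116723 ft = 35.577 km.
Difference: 35.577 − 45.700 = -10.1 km.

-10.1 km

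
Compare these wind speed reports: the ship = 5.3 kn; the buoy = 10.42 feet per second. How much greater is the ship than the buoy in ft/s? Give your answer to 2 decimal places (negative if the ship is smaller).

the ship: 5.3 kt = 8.9454 ft/s.
Difference: 8.9454 − 10.4200 = -1.47 ft/s.

-1.47 ft/s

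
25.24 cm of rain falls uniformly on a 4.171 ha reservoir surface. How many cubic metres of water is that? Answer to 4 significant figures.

Depth: 25.24 cm × 10 = 252.4 mm.
Area: 4.171 ha = 41710 m².
1 mm over 1 m² is 1 L, so volume = 252.4 × 41710 = 10527604 L = 10530 m³.

10530 cubic metres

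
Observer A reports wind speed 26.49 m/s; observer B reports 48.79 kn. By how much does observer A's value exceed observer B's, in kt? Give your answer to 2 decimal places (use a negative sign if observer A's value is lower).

2.70 kt

observer A: 26.49 m/s = 51.4924 kt.
Difference: 51.4924 − 48.7900 = 2.70 kt.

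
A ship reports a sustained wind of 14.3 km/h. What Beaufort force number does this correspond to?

14.3 km/h = 4.0 m/s, which is Beaufort 3 (gentle breeze, 3.4–5.4 m/s).

Beaufort force 3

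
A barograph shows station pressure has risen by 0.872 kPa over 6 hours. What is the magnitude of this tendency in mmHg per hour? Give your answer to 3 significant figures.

0.872 kPa / 6 h × 7.50062 mmHg/kPa = 1.09 mmHg/h.

1.09 mmHg per hour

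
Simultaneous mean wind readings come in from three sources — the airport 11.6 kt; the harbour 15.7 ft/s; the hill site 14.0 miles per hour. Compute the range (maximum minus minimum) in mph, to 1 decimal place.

the airport: 11.6 kt = 13.349 mph.
the harbour: 15.7 ft/s = 10.705 mph.
Spread: 14.000 − 10.705 = 3.3 mph.

3.3 mph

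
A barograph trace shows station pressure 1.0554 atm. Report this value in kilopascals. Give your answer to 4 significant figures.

1 atm = 101.325 kPa, so 1.0554 × 101.325 = 106.9 kPa.

106.9 kPa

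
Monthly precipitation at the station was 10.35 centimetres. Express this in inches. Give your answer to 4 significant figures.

1 cm = 0.393701 in, so 10.35 × 0.393701 = 4.075 in.

4.075 in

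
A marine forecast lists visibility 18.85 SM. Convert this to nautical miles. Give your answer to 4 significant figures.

16.38 nmi

1 SM = 0.868976 nmi, so 18.85 × 0.868976 = 16.38 nmi.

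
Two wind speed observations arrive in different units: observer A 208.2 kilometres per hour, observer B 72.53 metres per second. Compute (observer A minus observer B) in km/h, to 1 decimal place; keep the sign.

observer B: 72.53 m/s = 261.108 km/h.
Difference: 208.200 − 261.108 = -52.9 km/h.

-52.9 km/h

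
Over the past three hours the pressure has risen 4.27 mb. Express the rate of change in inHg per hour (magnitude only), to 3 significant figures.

4.27 mb / 3 h × 0.02953 inHg/mb = 0.0420 inHg/h.

0.0420 inHg per hour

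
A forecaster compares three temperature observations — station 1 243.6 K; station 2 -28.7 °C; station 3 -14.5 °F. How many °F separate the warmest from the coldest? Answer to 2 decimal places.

station 1: 243.6 K = -29.550 °C.
station 3: -14.5 °F = -25.833 °C.
Spread: (-25.833) − (-29.550) = 3.717 °C = 6.69 °F.

6.69 °F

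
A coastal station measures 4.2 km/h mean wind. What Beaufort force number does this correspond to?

4.2 km/h = 1.2 m/s, which is Beaufort 1 (light air, 0.3–1.5 m/s).

Beaufort force 1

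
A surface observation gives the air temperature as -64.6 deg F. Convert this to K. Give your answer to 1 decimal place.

First to °C: -53.67 °C.
Then to K: 219.5 K.

219.5 K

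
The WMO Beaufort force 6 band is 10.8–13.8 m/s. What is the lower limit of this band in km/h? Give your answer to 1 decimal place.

10.8–13.8 m/s × 3.6 = 38.9–49.7 km/h.

38.9 km/h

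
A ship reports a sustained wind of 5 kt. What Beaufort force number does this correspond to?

Beaufort force 2

5 kt lies in the Beaufort 2 band (light breeze, 4–6 kt).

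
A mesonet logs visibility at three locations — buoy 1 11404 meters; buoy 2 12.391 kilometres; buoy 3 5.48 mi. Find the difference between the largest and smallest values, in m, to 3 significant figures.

buoy 2: 12.391 km = 12391.00 m.
buoy 3: 5.48 SM = 8819.21 m.
Spread: 12391.00 − 8819.21 = 3570 m.

3570 m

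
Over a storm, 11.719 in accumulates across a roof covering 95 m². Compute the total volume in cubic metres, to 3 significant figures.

28.3 cubic metres

Depth: 11.719 in × 25.4 = 297.6626 mm.
1 mm over 1 m² is 1 L, so volume = 297.6626 × 95 = 28277.947 L = 28.3 m³.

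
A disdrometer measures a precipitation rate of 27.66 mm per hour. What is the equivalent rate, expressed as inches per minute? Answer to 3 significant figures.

0.0181 in/minute

27.66 mm/hour × 0.0393701 in/mm × 0.0166667 hour/minute = 0.0181 in/minute.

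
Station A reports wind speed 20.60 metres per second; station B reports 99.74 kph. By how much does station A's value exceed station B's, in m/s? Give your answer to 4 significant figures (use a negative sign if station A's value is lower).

station B: 99.74 km/h = 27.70556 m/s.
Difference: 20.60000 − 27.70556 = -7.106 m/s.

-7.106 m/s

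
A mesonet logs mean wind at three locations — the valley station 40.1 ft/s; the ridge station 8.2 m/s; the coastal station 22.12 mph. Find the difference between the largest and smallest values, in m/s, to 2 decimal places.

4.02 m/s

the valley station: 40.1 ft/s = 12.2225 m/s.
the coastal station: 22.12 mph = 9.8885 m/s.
Spread: 12.2225 − 8.2000 = 4.02 m/s.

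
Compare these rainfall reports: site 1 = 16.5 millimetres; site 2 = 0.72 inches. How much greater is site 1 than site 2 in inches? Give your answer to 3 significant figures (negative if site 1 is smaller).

-0.0704 in

site 1: 16.5 mm = 0.649606 in.
Difference: 0.649606 − 0.720000 = -0.0704 in.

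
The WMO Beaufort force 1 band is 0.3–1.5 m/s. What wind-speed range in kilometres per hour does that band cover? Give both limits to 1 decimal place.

0.3–1.5 m/s × 3.6 = 1.1–5.4 km/h.

1.1 to 5.4 km/h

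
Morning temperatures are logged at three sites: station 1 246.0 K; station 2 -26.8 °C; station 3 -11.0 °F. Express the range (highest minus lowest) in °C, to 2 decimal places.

3.26 °C

station 1: 246.0 K = -27.150 °C.
station 3: -11.0 °F = -23.889 °C.
Spread: (-23.889) − (-27.150) = 3.261 °C.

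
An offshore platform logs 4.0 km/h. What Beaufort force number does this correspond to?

Beaufort force 1

4.0 km/h = 1.1 m/s, which is Beaufort 1 (light air, 0.3–1.5 m/s).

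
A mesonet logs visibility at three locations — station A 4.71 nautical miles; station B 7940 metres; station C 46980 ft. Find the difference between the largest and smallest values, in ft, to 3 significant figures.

20900 ft

station A: 4.71 nmi = 28618.50 ft.
station B: 7940 m = 26049.87 ft.
Spread: 46980.00 − 26049.87 = 20900 ft.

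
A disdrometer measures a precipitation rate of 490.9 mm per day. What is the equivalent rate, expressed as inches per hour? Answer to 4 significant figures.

0.8053 in/hour

490.9 mm/day × 0.0393701 in/mm × 0.0416667 day/hour = 0.8053 in/hour.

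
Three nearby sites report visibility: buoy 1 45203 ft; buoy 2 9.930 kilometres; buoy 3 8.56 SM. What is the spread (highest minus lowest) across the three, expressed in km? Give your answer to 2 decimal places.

buoy 1: 45203 ft = 13.7779 km.
buoy 3: 8.56 SM = 13.7760 km.
Spread: 13.7779 − 9.9300 = 3.85 km.

3.85 km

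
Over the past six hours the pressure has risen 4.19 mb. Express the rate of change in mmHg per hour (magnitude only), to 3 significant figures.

0.524 mmHg per hour

4.19 mb / 6 h × 0.750062 mmHg/mb = 0.524 mmHg/h.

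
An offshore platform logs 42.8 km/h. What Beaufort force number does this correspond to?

Beaufort force 6

42.8 km/h = 11.9 m/s, which is Beaufort 6 (strong breeze, 10.8–13.8 m/s).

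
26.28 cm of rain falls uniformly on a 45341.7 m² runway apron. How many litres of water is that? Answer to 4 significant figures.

11920000 litres

Depth: 26.28 cm × 10 = 262.8 mm.
1 mm over 1 m² is 1 L, so volume = 262.8 × 45341.7 = 11915799 L ≈ 11920000 L.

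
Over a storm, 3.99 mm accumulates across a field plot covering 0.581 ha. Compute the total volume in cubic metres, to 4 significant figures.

23.18 cubic metres

Area: 0.581 ha = 5810 m².
1 mm over 1 m² is 1 L, so volume = 3.99 × 5810 = 23181.9 L = 23.18 m³.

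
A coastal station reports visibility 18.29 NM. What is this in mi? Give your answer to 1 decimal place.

21.0 SM

1 nmi = 1.15078 SM, so 18.29 × 1.15078 = 21.0 SM.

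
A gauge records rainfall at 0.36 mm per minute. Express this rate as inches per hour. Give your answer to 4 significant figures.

0.8504 in/hour

0.36 mm/minute × 0.0393701 in/mm × 60 minute/hour = 0.8504 in/hour.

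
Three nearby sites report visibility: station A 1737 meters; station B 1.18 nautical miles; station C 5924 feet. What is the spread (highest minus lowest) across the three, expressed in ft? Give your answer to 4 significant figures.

station A: 1737 m = 5698.82 ft.
station B: 1.18 nmi = 7169.82 ft.
Spread: 7169.82 − 5698.82 = 1471 ft.

1471 ft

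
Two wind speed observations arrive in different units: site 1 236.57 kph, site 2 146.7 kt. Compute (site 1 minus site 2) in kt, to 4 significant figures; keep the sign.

site 1: 236.57 km/h = 127.7376 kt.
Difference: 127.7376 − 146.7000 = -18.96 kt.

-18.96 kt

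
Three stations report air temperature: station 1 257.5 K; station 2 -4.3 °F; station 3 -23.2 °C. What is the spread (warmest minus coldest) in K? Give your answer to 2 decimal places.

station 1: 257.5 K = -15.650 °C.
station 2: -4.3 °F = -20.167 °C.
Spread: (-15.650) − (-23.200) = 7.550 °C.

7.55 K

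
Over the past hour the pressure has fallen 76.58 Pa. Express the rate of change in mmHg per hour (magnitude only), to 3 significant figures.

0.574 mmHg per hour

76.58 Pa / 1 h × 0.00750062 mmHg/Pa = 0.574 mmHg/h.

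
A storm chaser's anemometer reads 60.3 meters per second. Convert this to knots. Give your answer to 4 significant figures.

1 m/s = 1.94384 kt, so 60.3 × 1.94384 = 117.2 kt.

117.2 kt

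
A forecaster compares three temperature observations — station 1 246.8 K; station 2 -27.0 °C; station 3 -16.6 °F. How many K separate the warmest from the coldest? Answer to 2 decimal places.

station 1: 246.8 K = -26.350 °C.
station 3: -16.6 °F = -27.000 °C.
Spread: (-26.350) − (-27.000) = 0.650 °C.

0.65 K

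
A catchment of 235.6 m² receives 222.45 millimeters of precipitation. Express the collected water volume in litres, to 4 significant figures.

52410 litres

1 mm over 1 m² is 1 L, so volume = 222.45 × 235.6 = 52409.22 L ≈ 52410 L.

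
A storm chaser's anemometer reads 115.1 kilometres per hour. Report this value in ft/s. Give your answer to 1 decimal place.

104.9 ft/s

1 km/h = 0.911344 ft/s, so 115.1 × 0.911344 = 104.9 ft/s.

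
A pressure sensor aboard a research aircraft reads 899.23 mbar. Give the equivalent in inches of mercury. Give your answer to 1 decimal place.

1 mb = 0.02953 inHg, so 899.23 × 0.02953 = 26.6 inHg.

26.6 inHg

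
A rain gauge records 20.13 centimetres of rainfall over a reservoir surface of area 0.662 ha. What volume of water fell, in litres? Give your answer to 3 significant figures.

1330000 litres

Depth: 20.13 cm × 10 = 201.3 mm.
Area: 0.662 ha = 6620 m².
1 mm over 1 m² is 1 L, so volume = 201.3 × 6620 = 1332606 L ≈ 1330000 L.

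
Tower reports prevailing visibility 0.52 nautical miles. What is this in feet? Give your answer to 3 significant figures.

1 nmi = 6076.12 ft, so 0.52 × 6076.12 = 3160 ft.

3160 ft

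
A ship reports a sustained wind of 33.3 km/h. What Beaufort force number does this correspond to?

Beaufort force 5

33.3 km/h = 9.2 m/s, which is Beaufort 5 (fresh breeze, 8.0–10.7 m/s).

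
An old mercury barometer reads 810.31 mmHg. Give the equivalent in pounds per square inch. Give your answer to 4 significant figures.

1 mmHg = 0.0193368 psi, so 810.31 × 0.0193368 = 15.67 psi.

15.67 psi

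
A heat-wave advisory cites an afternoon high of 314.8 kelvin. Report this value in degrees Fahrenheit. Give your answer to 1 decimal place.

107.0 °F

First to °C: 41.65 °C.
Then to °F: 107.0 °F.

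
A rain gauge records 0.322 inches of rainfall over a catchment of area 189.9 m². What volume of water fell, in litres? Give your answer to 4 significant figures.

Depth: 0.322 in × 25.4 = 8.1788 mm.
1 mm over 1 m² is 1 L, so volume = 8.1788 × 189.9 = 1553.1541 L ≈ 1553 L.

1553 litres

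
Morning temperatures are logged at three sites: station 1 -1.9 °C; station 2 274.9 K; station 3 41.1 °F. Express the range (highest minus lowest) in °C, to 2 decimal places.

station 2: 274.9 K = 1.750 °C.
station 3: 41.1 °F = 5.056 °C.
Spread: 5.056 − (-1.900) = 6.956 °C.

6.96 °C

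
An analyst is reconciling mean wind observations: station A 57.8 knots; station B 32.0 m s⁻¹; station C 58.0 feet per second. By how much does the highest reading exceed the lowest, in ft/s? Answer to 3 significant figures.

station A: 57.8 kt = 97.555 ft/s.
station B: 32.0 m/s = 104.987 ft/s.
Spread: 104.987 − 58.000 = 47.0 ft/s.

47.0 ft/s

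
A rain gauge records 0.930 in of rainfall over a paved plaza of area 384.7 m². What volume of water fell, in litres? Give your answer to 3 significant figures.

Depth: 0.930 in × 25.4 = 23.622 mm.
1 mm over 1 m² is 1 L, so volume = 23.622 × 384.7 = 9087.3834 L ≈ 9090 L.

9090 litres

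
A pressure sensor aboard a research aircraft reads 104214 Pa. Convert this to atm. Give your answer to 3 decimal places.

1 Pa = 9.86923e-06 atm, so 104214 × 9.86923e-06 = 1.029 atm.

1.029 atm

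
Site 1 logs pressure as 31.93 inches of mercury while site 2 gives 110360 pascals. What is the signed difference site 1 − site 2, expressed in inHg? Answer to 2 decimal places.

-0.66 inHg

site 2: 110360 Pa = 32.5893 inHg.
Difference: 31.9300 − 32.5893 = -0.66 inHg.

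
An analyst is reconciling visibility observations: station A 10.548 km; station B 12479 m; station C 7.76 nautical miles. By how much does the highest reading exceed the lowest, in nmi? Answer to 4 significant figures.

station A: 10.548 km = 5.69546 nmi.
station B: 12479 m = 6.73812 nmi.
Spread: 7.76000 − 5.69546 = 2.065 nmi.

2.065 nmi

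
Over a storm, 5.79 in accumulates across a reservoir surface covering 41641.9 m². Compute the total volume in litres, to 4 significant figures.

6124000 litres

Depth: 5.79 in × 25.4 = 147.066 mm.
1 mm over 1 m² is 1 L, so volume = 147.066 × 41641.9 = 6124107.7 L ≈ 6124000 L.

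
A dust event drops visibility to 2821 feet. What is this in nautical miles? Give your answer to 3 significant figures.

1 ft = 0.000164579 nmi, so 2821 × 0.000164579 = 0.464 nmi.

0.464 nmi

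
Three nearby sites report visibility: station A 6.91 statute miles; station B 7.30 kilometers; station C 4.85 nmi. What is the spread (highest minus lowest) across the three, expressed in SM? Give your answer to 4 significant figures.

station B: 7.30 km = 4.53601 SM.
station C: 4.85 nmi = 5.58128 SM.
Spread: 6.91000 − 4.53601 = 2.374 SM.

2.374 SM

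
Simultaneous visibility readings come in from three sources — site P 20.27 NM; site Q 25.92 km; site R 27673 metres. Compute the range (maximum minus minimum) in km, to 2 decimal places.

site P: 20.27 nmi = 37.5400 km.
site R: 27673 m = 27.6730 km.
Spread: 37.5400 − 25.9200 = 11.62 km.

11.62 km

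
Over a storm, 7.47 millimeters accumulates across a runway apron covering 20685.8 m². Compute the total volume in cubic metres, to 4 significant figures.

1 mm over 1 m² is 1 L, so volume = 7.47 × 20685.8 = 154522.93 L = 154.5 m³.

154.5 cubic metres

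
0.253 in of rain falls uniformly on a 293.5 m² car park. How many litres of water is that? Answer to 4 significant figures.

Depth: 0.253 in × 25.4 = 6.4262 mm.
1 mm over 1 m² is 1 L, so volume = 6.4262 × 293.5 = 1886.0897 L ≈ 1886 L.

1886 litres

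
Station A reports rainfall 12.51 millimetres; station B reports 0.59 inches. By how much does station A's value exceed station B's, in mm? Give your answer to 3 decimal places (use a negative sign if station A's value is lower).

station B: 0.59 in = 14.98600 mm.
Difference: 12.51000 − 14.98600 = -2.476 mm.

-2.476 mm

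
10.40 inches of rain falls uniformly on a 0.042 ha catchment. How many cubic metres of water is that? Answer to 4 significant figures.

Depth: 10.40 in × 25.4 = 264.16 mm.
Area: 0.042 ha = 420 m².
1 mm over 1 m² is 1 L, so volume = 264.16 × 420 = 110947.2 L = 110.9 m³.

110.9 cubic metres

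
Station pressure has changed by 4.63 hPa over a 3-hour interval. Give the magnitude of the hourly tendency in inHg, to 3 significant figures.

4.63 hPa / 3 h × 0.02953 inHg/hPa = 0.0456 inHg/h.

0.0456 inHg per hour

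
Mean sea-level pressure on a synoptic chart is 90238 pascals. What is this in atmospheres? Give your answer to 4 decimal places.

0.8906 atm

1 Pa = 9.86923e-06 atm, so 90238 × 9.86923e-06 = 0.8906 atm.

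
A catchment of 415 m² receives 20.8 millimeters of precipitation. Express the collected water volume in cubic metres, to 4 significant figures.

8.632 cubic metres

1 mm over 1 m² is 1 L, so volume = 20.8 × 415 = 8632 L = 8.632 m³.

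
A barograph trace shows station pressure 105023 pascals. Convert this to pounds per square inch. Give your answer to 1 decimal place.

1 Pa = 0.000145038 psi, so 105023 × 0.000145038 = 15.2 psi.

15.2 psi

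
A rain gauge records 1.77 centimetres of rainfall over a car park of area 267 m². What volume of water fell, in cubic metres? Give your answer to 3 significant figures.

Depth: 1.77 cm × 10 = 17.7 mm.
1 mm over 1 m² is 1 L, so volume = 17.7 × 267 = 4725.9 L = 4.73 m³.

4.73 cubic metres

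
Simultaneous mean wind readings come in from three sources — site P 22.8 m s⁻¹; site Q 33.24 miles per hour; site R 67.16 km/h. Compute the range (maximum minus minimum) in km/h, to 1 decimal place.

site P: 22.8 m/s = 82.080 km/h.
site Q: 33.24 mph = 53.495 km/h.
Spread: 82.080 − 53.495 = 28.6 km/h.

28.6 km/h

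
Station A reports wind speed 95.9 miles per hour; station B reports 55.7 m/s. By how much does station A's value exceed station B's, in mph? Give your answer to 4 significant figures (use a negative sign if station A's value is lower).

station B: 55.7 m/s = 124.5974 mph.
Difference: 95.9000 − 124.5974 = -28.70 mph.

-28.70 mph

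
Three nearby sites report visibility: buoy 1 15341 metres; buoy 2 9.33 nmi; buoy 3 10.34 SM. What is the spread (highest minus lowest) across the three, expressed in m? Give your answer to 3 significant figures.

1940 m

buoy 2: 9.33 nmi = 17279.16 m.
buoy 3: 10.34 SM = 16640.62 m.
Spread: 17279.16 − 15341.00 = 1940 m.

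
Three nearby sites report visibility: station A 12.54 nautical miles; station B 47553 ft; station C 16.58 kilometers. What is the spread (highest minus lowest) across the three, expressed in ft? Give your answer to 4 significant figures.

station A: 12.54 nmi = 76194.49 ft.
station C: 16.58 km = 54396.33 ft.
Spread: 76194.49 − 47553.00 = 28640 ft.

28640 ft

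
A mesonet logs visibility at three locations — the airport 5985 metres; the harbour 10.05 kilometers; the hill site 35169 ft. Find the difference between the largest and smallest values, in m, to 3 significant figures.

4730 m

the harbour: 10.05 km = 10050.00 m.
the hill site: 35169 ft = 10719.51 m.
Spread: 10719.51 − 5985.00 = 4730 m.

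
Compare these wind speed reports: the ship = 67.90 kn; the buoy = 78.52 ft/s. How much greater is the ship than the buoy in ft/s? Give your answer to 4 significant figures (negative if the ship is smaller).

the ship: 67.90 kt = 114.6023 ft/s.
Difference: 114.6023 − 78.5200 = 36.08 ft/s.

36.08 ft/s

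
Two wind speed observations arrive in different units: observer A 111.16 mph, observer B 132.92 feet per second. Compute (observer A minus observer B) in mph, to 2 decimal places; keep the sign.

20.53 mph

observer B: 132.92 ft/s = 90.6273 mph.
Difference: 111.1600 − 90.6273 = 20.53 mph.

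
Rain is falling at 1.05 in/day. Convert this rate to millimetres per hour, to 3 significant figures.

1.05 in/day × 25.4 mm/in × 0.0416667 day/hour = 1.11 mm/hour.

1.11 mm/hour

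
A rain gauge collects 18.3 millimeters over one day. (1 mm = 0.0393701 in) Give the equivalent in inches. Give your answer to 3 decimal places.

0.720 in

1 mm = 0.0393701 in, so 18.3 × 0.0393701 = 0.720 in.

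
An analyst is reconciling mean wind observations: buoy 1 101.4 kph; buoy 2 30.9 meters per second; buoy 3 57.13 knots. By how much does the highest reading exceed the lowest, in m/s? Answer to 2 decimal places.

buoy 1: 101.4 km/h = 28.1667 m/s.
buoy 3: 57.13 kt = 29.3902 m/s.
Spread: 30.9000 − 28.1667 = 2.73 m/s.

2.73 m/s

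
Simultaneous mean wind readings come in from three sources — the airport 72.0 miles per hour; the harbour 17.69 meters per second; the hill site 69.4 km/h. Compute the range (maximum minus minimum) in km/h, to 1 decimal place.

the airport: 72.0 mph = 115.873 km/h.
the harbour: 17.69 m/s = 63.684 km/h.
Spread: 115.873 − 63.684 = 52.2 km/h.

52.2 km/h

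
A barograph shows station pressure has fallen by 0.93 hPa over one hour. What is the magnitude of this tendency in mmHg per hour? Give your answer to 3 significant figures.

0.93 hPa / 1 h × 0.750062 mmHg/hPa = 0.698 mmHg/h.

0.698 mmHg per hour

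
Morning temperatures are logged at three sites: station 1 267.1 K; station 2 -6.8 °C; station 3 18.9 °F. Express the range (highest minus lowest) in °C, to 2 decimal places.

station 1: 267.1 K = -6.050 °C.
station 3: 18.9 °F = -7.278 °C.
Spread: (-6.050) − (-7.278) = 1.228 °C.

1.23 °C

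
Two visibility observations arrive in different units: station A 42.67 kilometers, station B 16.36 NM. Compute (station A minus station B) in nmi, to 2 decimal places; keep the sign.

6.68 nmi

station A: 42.67 km = 23.0400 nmi.
Difference: 23.0400 − 16.3600 = 6.68 nmi.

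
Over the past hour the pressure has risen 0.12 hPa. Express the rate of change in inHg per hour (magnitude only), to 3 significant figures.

0.00354 inHg per hour

0.12 hPa / 1 h × 0.02953 inHg/hPa = 0.00354 inHg/h.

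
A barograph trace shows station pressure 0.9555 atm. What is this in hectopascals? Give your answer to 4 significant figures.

1 atm = 1013.25 hPa, so 0.9555 × 1013.25 = 968.2 hPa.

968.2 hPa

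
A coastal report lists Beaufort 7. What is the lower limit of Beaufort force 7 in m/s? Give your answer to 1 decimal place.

13.9 m/s

Beaufort 7 (near gale) spans 13.9–17.1 m/s.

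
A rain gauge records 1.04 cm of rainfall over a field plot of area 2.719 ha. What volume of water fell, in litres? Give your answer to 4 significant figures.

282800 litres

Depth: 1.04 cm × 10 = 10.4 mm.
Area: 2.719 ha = 27190 m².
1 mm over 1 m² is 1 L, so volume = 10.4 × 27190 = 282776 L ≈ 282800 L.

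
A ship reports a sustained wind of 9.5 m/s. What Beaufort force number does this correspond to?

9.5 m/s lies in the Beaufort 5 band (fresh breeze, 8.0–10.7 m/s).

Beaufort force 5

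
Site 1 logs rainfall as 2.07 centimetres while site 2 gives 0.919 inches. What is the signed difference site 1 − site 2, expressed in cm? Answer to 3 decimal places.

site 2: 0.919 in = 2.33426 cm.
Difference: 2.07000 − 2.33426 = -0.264 cm.

-0.264 cm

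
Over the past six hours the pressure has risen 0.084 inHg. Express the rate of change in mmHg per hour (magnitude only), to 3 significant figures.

0.084 inHg / 6 h × 25.4 mmHg/inHg = 0.356 mmHg/h.

0.356 mmHg per hour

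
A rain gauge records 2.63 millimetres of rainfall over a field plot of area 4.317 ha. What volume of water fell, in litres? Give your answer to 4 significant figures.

113500 litres

Area: 4.317 ha = 43170 m².
1 mm over 1 m² is 1 L, so volume = 2.63 × 43170 = 113537.1 L ≈ 113500 L.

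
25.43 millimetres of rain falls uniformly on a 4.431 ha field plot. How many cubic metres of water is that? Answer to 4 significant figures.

1127 cubic metres

Area: 4.431 ha = 44310 m².
1 mm over 1 m² is 1 L, so volume = 25.43 × 44310 = 1126803.3 L = 1127 m³.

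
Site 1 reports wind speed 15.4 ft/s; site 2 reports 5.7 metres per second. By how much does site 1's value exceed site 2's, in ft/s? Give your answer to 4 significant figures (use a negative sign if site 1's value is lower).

site 2: 5.7 m/s = 18.70079 ft/s.
Difference: 15.40000 − 18.70079 = -3.301 ft/s.

-3.301 ft/s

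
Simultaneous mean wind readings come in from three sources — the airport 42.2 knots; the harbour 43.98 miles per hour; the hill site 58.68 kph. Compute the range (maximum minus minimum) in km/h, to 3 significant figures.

the airport: 42.2 kt = 78.154 km/h.
the harbour: 43.98 mph = 70.779 km/h.
Spread: 78.154 − 58.680 = 19.5 km/h.

19.5 km/h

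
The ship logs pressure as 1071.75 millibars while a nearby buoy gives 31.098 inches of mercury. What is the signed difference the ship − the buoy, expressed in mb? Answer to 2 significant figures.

19 mb

the buoy: 31.098 inHg = 1053.10 mb.
Difference: 1071.75 − 1053.10 = 19 mb.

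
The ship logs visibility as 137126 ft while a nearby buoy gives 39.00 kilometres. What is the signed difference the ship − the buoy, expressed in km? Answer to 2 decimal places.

2.80 km

the ship: 137126 ft = 41.7960 km.
Difference: 41.7960 − 39.0000 = 2.80 km.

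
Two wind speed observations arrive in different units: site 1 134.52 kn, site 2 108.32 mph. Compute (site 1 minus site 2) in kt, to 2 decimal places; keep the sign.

site 2: 108.32 mph = 94.1275 kt.
Difference: 134.5200 − 94.1275 = 40.39 kt.

40.39 kt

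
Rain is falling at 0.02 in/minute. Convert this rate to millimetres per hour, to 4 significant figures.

30.48 mm/hour

0.02 in/minute × 25.4 mm/in × 60 minute/hour = 30.48 mm/hour.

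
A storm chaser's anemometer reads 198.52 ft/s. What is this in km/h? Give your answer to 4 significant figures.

217.8 km/h

1 ft/s = 1.09728 km/h, so 198.52 × 1.09728 = 217.8 km/h.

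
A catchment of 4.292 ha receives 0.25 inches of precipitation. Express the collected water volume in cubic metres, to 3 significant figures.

273 cubic metres

Depth: 0.25 in × 25.4 = 6.35 mm.
Area: 4.292 ha = 42920 m².
1 mm over 1 m² is 1 L, so volume = 6.35 × 42920 = 272542 L = 273 m³.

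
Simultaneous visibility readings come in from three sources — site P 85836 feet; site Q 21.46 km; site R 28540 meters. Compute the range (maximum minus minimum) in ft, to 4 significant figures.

site Q: 21.46 km = 70406.82 ft.
site R: 28540 m = 93635.17 ft.
Spread: 93635.17 − 70406.82 = 23230 ft.

23230 ft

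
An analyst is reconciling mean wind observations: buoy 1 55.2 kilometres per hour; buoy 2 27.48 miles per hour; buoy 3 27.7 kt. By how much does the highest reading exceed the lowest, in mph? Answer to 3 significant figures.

6.82 mph

buoy 1: 55.2 km/h = 34.2997 mph.
buoy 3: 27.7 kt = 31.8766 mph.
Spread: 34.2997 − 27.4800 = 6.82 mph.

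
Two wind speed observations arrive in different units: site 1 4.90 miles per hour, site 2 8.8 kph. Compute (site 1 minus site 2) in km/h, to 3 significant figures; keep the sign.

-0.914 km/h

site 1: 4.90 mph = 7.88579 km/h.
Difference: 7.88579 − 8.80000 = -0.914 km/h.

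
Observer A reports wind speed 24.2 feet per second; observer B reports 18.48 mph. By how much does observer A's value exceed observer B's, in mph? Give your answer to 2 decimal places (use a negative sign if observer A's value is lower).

observer A: 24.2 ft/s = 16.5000 mph.
Difference: 16.5000 − 18.4800 = -1.98 mph.

-1.98 mph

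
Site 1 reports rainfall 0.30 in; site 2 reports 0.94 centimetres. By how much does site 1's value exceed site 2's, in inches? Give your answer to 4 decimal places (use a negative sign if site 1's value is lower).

site 2: 0.94 cm = 0.370079 in.
Difference: 0.300000 − 0.370079 = -0.0701 in.

-0.0701 in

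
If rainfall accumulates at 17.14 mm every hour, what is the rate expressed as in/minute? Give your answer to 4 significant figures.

17.14 mm/hour × 0.0393701 in/mm × 0.0166667 hour/minute = 0.01125 in/minute.

0.01125 in/minute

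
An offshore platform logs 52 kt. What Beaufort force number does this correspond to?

Beaufort force 10

52 kt lies in the Beaufort 10 band (storm, 48–55 kt).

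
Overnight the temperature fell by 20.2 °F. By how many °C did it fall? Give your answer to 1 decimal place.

Converting a difference, only the 9/5 scale factor applies: Δ°C = 20.2 × 0.5556 = 11.2 °C.

11.2 °C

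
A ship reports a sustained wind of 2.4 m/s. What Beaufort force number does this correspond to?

2.4 m/s lies in the Beaufort 2 band (light breeze, 1.6–3.3 m/s).

Beaufort force 2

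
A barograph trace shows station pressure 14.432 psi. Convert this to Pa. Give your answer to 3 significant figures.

99500 Pa

1 psi = 6894.76 Pa, so 14.432 × 6894.76 = 99500 Pa.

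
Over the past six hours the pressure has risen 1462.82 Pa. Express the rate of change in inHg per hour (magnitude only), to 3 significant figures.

1462.82 Pa / 6 h × 0.0002953 inHg/Pa = 0.0720 inHg/h.

0.0720 inHg per hour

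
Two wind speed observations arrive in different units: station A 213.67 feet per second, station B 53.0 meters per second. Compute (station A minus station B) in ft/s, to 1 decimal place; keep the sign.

39.8 ft/s

station B: 53.0 m/s = 173.885 ft/s.
Difference: 213.670 − 173.885 = 39.8 ft/s.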